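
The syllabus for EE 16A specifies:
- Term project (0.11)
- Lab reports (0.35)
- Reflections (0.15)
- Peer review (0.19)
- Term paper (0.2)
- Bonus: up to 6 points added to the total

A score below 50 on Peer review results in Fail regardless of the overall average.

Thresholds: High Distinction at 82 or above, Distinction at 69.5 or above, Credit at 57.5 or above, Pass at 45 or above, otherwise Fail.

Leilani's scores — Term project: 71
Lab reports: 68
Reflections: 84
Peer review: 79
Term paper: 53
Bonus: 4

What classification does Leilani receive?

Distinction

Peer review score 79 ≥ 50: minimum met.
Weighted total:
  Term project 71 × 0.11 = 7.81
  Lab reports 68 × 0.35 = 23.8
  Reflections 84 × 0.15 = 12.6
  Peer review 79 × 0.19 = 15.01
  Term paper 53 × 0.2 = 10.6
Sum = 69.82
Bonus: 69.82 + 4 = 73.82
73.82 is ≥ 69.5 and < 82 → Distinction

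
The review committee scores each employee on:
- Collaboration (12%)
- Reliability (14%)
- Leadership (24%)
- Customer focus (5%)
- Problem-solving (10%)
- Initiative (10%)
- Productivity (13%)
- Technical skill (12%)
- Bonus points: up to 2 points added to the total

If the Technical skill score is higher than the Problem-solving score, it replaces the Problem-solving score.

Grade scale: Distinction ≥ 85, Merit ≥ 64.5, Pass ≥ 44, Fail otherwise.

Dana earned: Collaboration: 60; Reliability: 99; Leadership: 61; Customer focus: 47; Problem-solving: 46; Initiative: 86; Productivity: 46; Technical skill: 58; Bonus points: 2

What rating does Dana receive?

Merit

Technical skill (58) > Problem-solving (46), so Problem-solving counts as 58.
Weighted total:
  Collaboration 60 × 0.12 = 7.2
  Reliability 99 × 0.14 = 13.86
  Leadership 61 × 0.24 = 14.64
  Customer focus 47 × 0.05 = 2.35
  Problem-solving 58 × 0.1 = 5.8
  Initiative 86 × 0.1 = 8.6
  Productivity 46 × 0.13 = 5.98
  Technical skill 58 × 0.12 = 6.96
Sum = 65.39
Bonus points: 65.39 + 2 = 67.39
67.39 is ≥ 64.5 and < 85 → Merit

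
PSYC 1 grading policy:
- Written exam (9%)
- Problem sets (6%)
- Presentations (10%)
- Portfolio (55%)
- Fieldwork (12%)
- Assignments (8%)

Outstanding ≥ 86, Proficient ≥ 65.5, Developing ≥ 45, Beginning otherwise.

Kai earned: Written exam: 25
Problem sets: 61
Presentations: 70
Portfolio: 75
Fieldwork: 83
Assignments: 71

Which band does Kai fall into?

Proficient

Weighted total:
  Written exam 25 × 0.09 = 2.25
  Problem sets 61 × 0.06 = 3.66
  Presentations 70 × 0.1 = 7
  Portfolio 75 × 0.55 = 41.25
  Fieldwork 83 × 0.12 = 9.96
  Assignments 71 × 0.08 = 5.68
Sum = 69.8
69.8 is ≥ 65.5 and < 86 → Proficient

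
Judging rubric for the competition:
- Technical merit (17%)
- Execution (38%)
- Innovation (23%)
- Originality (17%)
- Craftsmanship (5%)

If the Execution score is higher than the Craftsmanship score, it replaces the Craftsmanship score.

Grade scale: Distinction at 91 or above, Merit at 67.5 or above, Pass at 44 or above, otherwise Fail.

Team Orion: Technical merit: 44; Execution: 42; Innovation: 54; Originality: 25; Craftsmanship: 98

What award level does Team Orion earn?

Pass

Execution (42) ≤ Craftsmanship (98), so Craftsmanship stays at 98.
Weighted total:
  Technical merit 44 × 0.17 = 7.48
  Execution 42 × 0.38 = 15.96
  Innovation 54 × 0.23 = 12.42
  Originality 25 × 0.17 = 4.25
  Craftsmanship 98 × 0.05 = 4.9
Sum = 45.01
45.01 is ≥ 44 and < 67.5 → Pass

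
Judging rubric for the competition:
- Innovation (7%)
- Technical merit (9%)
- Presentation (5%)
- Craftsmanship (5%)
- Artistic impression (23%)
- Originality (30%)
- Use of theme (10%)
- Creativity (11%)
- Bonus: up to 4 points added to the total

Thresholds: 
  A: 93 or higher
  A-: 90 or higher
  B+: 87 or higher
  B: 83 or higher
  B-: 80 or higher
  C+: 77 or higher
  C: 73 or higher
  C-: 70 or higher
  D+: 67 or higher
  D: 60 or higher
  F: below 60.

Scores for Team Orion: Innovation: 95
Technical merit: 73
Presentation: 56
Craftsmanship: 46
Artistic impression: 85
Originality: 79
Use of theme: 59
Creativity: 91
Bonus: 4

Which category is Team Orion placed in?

B-

Weighted total:
  Innovation 95 × 0.07 = 6.65
  Technical merit 73 × 0.09 = 6.57
  Presentation 56 × 0.05 = 2.8
  Craftsmanship 46 × 0.05 = 2.3
  Artistic impression 85 × 0.23 = 19.55
  Originality 79 × 0.3 = 23.7
  Use of theme 59 × 0.1 = 5.9
  Creativity 91 × 0.11 = 10.01
Sum = 77.48
Bonus: 77.48 + 4 = 81.48
81.48 is ≥ 80 and < 83 → B-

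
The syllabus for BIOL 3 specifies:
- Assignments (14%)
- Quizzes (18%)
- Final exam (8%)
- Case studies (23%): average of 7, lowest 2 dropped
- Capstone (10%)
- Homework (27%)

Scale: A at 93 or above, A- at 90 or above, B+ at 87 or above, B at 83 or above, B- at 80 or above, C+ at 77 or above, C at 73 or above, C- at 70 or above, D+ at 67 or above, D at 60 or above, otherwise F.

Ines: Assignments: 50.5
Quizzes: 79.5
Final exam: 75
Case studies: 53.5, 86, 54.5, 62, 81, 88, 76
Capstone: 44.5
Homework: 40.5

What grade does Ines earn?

D

Case studies: drop 53.5, 54.5 → average of remaining 5 = 393/5 = 78.6
Weighted total:
  Assignments 50.5 × 0.14 = 7.07
  Quizzes 79.5 × 0.18 = 14.31
  Final exam 75 × 0.08 = 6
  Case studies 78.6 × 0.23 = 18.078
  Capstone 44.5 × 0.1 = 4.45
  Homework 40.5 × 0.27 = 10.935
Sum = 60.843
60.843 is ≥ 60 and < 67 → D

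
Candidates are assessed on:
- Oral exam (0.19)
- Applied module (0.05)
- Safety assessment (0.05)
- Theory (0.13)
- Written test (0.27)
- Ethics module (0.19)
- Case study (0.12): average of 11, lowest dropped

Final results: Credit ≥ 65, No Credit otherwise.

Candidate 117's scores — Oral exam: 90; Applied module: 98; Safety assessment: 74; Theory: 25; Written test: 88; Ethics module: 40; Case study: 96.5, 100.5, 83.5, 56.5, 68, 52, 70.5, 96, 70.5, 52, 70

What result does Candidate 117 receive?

Case study: drop 52 → average of remaining 10 = 764/10 = 76.4
Weighted total:
  Oral exam 90 × 0.19 = 17.1
  Applied module 98 × 0.05 = 4.9
  Safety assessment 74 × 0.05 = 3.7
  Theory 25 × 0.13 = 3.25
  Written test 88 × 0.27 = 23.76
  Ethics module 40 × 0.19 = 7.6
  Case study 76.4 × 0.12 = 9.168
Sum = 69.478
69.478 ≥ 65 → Credit

Credit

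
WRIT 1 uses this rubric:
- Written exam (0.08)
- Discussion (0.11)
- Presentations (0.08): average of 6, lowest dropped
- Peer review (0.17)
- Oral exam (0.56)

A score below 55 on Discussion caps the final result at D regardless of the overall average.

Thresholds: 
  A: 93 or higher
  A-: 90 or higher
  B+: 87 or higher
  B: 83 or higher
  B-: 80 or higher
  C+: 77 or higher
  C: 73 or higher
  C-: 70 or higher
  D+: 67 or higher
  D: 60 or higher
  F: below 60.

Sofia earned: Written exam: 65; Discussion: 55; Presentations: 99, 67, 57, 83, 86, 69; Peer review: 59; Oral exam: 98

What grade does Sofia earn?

B-

Presentations: drop 57 → average of remaining 5 = 404/5 = 80.8
Discussion score 55 ≥ 55: minimum met.
Weighted total:
  Written exam 65 × 0.08 = 5.2
  Discussion 55 × 0.11 = 6.05
  Presentations 80.8 × 0.08 = 6.464
  Peer review 59 × 0.17 = 10.03
  Oral exam 98 × 0.56 = 54.88
Sum = 82.624
82.624 is ≥ 80 and < 83 → B-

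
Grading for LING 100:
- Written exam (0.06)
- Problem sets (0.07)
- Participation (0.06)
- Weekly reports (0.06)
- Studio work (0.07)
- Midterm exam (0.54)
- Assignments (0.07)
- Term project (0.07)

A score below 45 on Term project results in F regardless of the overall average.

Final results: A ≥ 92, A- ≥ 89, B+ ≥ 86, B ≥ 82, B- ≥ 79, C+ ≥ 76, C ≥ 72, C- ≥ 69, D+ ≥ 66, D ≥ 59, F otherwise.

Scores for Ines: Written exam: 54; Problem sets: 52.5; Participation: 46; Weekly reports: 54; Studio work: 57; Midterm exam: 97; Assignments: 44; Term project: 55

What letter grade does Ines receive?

Term project score 55 ≥ 45: minimum met.
Weighted total:
  Written exam 54 × 0.06 = 3.24
  Problem sets 52.5 × 0.07 = 3.675
  Participation 46 × 0.06 = 2.76
  Weekly reports 54 × 0.06 = 3.24
  Studio work 57 × 0.07 = 3.99
  Midterm exam 97 × 0.54 = 52.38
  Assignments 44 × 0.07 = 3.08
  Term project 55 × 0.07 = 3.85
Sum = 76.215
76.215 is ≥ 76 and < 79 → C+

C+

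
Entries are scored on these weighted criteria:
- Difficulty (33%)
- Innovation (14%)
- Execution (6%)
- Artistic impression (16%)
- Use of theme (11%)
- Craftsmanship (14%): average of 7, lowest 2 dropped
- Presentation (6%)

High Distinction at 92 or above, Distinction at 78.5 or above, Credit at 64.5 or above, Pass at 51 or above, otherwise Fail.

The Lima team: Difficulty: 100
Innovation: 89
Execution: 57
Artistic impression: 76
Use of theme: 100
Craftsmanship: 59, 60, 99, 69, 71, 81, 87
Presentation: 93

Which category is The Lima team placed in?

Distinction

Craftsmanship: drop 59, 60 → average of remaining 5 = 407/5 = 81.4
Weighted total:
  Difficulty 100 × 0.33 = 33
  Innovation 89 × 0.14 = 12.46
  Execution 57 × 0.06 = 3.42
  Artistic impression 76 × 0.16 = 12.16
  Use of theme 100 × 0.11 = 11
  Craftsmanship 81.4 × 0.14 = 11.396
  Presentation 93 × 0.06 = 5.58
Sum = 89.016
89.016 is ≥ 78.5 and < 92 → Distinction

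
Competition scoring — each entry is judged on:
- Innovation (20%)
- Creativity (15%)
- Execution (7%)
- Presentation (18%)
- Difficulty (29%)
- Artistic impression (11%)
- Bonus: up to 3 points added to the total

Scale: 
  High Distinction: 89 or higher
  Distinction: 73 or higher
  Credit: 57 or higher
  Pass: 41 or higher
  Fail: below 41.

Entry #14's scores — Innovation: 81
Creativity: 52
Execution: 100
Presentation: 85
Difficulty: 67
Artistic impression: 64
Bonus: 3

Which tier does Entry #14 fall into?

Distinction

Weighted total:
  Innovation 81 × 0.2 = 16.2
  Creativity 52 × 0.15 = 7.8
  Execution 100 × 0.07 = 7
  Presentation 85 × 0.18 = 15.3
  Difficulty 67 × 0.29 = 19.43
  Artistic impression 64 × 0.11 = 7.04
Sum = 72.77
Bonus: 72.77 + 3 = 75.77
75.77 is ≥ 73 and < 89 → Distinction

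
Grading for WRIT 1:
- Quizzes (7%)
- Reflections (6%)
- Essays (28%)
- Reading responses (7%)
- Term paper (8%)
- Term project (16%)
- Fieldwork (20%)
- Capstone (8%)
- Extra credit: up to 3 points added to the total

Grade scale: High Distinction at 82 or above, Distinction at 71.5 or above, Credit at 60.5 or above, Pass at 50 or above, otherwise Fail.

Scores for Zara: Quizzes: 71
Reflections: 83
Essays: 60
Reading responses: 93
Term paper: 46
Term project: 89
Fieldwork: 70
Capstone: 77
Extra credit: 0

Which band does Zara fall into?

Credit

Weighted total:
  Quizzes 71 × 0.07 = 4.97
  Reflections 83 × 0.06 = 4.98
  Essays 60 × 0.28 = 16.8
  Reading responses 93 × 0.07 = 6.51
  Term paper 46 × 0.08 = 3.68
  Term project 89 × 0.16 = 14.24
  Fieldwork 70 × 0.2 = 14
  Capstone 77 × 0.08 = 6.16
Sum = 71.34
Extra credit: 71.34 + 0 = 71.34
71.34 is ≥ 60.5 and < 71.5 → Credit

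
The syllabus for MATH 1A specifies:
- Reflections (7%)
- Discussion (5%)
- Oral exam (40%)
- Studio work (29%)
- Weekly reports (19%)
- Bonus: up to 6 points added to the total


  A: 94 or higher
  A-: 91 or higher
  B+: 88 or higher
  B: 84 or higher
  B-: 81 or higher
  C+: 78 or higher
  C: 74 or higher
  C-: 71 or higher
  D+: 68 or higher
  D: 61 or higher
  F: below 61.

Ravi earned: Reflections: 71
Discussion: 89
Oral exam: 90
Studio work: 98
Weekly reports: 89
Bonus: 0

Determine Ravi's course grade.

B+

Weighted total:
  Reflections 71 × 0.07 = 4.97
  Discussion 89 × 0.05 = 4.45
  Oral exam 90 × 0.4 = 36
  Studio work 98 × 0.29 = 28.42
  Weekly reports 89 × 0.19 = 16.91
Sum = 90.75
Bonus: 90.75 + 0 = 90.75
90.75 is ≥ 88 and < 91 → B+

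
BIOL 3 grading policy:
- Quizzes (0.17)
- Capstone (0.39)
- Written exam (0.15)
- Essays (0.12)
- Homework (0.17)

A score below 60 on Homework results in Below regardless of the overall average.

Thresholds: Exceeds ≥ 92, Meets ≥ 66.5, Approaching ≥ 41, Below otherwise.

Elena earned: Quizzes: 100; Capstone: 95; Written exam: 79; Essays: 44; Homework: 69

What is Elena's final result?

Homework score 69 ≥ 60: minimum met.
Weighted total:
  Quizzes 100 × 0.17 = 17
  Capstone 95 × 0.39 = 37.05
  Written exam 79 × 0.15 = 11.85
  Essays 44 × 0.12 = 5.28
  Homework 69 × 0.17 = 11.73
Sum = 82.91
82.91 is ≥ 66.5 and < 92 → Meets

Meets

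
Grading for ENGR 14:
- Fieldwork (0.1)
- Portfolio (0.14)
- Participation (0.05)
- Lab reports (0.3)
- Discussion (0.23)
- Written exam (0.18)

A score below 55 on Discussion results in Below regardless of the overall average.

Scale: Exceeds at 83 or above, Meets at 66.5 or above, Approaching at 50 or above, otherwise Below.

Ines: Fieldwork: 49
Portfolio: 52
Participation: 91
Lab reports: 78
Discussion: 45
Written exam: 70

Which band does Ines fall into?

Below

Discussion score 45 < 55: minimum not met.
Weighted total:
  Fieldwork 49 × 0.1 = 4.9
  Portfolio 52 × 0.14 = 7.28
  Participation 91 × 0.05 = 4.55
  Lab reports 78 × 0.3 = 23.4
  Discussion 45 × 0.23 = 10.35
  Written exam 70 × 0.18 = 12.6
Sum = 63.08
Because the Discussion minimum was not met, the result is Below.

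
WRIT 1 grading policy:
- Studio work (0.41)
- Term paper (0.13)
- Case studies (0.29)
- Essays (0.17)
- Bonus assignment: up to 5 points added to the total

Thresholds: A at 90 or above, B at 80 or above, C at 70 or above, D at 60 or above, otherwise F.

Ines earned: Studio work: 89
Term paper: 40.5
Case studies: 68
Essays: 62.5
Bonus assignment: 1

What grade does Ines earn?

Weighted total:
  Studio work 89 × 0.41 = 36.49
  Term paper 40.5 × 0.13 = 5.265
  Case studies 68 × 0.29 = 19.72
  Essays 62.5 × 0.17 = 10.625
Sum = 72.1
Bonus assignment: 72.1 + 1 = 73.1
73.1 is ≥ 70 and < 80 → C

C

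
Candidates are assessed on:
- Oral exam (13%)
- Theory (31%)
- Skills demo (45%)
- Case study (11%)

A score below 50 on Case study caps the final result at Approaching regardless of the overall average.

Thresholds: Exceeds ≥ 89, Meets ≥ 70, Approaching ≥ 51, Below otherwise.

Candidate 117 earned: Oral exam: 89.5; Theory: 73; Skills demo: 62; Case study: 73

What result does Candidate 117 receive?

Case study score 73 ≥ 50: minimum met.
Weighted total:
  Oral exam 89.5 × 0.13 = 11.635
  Theory 73 × 0.31 = 22.63
  Skills demo 62 × 0.45 = 27.9
  Case study 73 × 0.11 = 8.03
Sum = 70.195
70.195 is ≥ 70 and < 89 → Meets

Meets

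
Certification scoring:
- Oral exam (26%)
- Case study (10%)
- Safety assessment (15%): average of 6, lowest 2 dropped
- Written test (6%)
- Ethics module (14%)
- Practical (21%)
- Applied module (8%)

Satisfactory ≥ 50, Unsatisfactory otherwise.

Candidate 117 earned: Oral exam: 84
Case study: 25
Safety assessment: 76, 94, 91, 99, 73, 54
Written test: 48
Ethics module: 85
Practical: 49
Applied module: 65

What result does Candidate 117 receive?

Satisfactory

Safety assessment: drop 54, 73 → average of remaining 4 = 360/4 = 90
Weighted total:
  Oral exam 84 × 0.26 = 21.84
  Case study 25 × 0.1 = 2.5
  Safety assessment 90 × 0.15 = 13.5
  Written test 48 × 0.06 = 2.88
  Ethics module 85 × 0.14 = 11.9
  Practical 49 × 0.21 = 10.29
  Applied module 65 × 0.08 = 5.2
Sum = 68.11
68.11 ≥ 50 → Satisfactory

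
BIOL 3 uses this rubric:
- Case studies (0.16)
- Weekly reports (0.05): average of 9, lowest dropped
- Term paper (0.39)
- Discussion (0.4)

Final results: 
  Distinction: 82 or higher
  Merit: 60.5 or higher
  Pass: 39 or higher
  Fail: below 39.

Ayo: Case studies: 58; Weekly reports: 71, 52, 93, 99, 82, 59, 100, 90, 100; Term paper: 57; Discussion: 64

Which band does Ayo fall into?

Merit

Weekly reports: drop 52 → average of remaining 8 = 694/8 = 86.75
Weighted total:
  Case studies 58 × 0.16 = 9.28
  Weekly reports 86.75 × 0.05 = 4.3375
  Term paper 57 × 0.39 = 22.23
  Discussion 64 × 0.4 = 25.6
Sum = 61.4475
61.4475 is ≥ 60.5 and < 82 → Merit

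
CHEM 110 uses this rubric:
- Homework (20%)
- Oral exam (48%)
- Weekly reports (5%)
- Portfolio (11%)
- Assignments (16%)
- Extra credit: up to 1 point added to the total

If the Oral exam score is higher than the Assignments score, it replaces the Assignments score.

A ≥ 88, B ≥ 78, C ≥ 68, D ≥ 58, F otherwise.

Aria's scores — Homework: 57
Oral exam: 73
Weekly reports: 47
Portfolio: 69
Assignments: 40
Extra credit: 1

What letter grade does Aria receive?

Oral exam (73) > Assignments (40), so Assignments counts as 73.
Weighted total:
  Homework 57 × 0.2 = 11.4
  Oral exam 73 × 0.48 = 35.04
  Weekly reports 47 × 0.05 = 2.35
  Portfolio 69 × 0.11 = 7.59
  Assignments 73 × 0.16 = 11.68
Sum = 68.06
Extra credit: 68.06 + 1 = 69.06
69.06 is ≥ 68 and < 78 → C

C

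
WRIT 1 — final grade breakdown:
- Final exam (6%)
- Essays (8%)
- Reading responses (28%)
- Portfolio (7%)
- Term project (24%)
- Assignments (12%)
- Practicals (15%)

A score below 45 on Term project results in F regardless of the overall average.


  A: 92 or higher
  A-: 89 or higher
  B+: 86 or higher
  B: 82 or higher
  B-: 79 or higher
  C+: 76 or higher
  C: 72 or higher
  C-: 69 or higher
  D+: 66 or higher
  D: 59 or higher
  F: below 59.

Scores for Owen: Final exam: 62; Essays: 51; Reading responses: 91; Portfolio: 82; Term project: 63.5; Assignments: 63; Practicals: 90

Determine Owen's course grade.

C

Term project score 63.5 ≥ 45: minimum met.
Weighted total:
  Final exam 62 × 0.06 = 3.72
  Essays 51 × 0.08 = 4.08
  Reading responses 91 × 0.28 = 25.48
  Portfolio 82 × 0.07 = 5.74
  Term project 63.5 × 0.24 = 15.24
  Assignments 63 × 0.12 = 7.56
  Practicals 90 × 0.15 = 13.5
Sum = 75.32
75.32 is ≥ 72 and < 76 → C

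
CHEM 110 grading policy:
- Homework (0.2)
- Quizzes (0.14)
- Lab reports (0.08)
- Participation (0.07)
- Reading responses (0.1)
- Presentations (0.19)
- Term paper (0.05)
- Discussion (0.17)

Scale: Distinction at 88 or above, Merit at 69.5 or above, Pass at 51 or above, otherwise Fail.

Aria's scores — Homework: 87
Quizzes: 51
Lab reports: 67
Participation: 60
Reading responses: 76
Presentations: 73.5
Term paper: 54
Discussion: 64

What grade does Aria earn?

Pass

Weighted total:
  Homework 87 × 0.2 = 17.4
  Quizzes 51 × 0.14 = 7.14
  Lab reports 67 × 0.08 = 5.36
  Participation 60 × 0.07 = 4.2
  Reading responses 76 × 0.1 = 7.6
  Presentations 73.5 × 0.19 = 13.965
  Term paper 54 × 0.05 = 2.7
  Discussion 64 × 0.17 = 10.88
Sum = 69.245
69.245 is ≥ 51 and < 69.5 → Pass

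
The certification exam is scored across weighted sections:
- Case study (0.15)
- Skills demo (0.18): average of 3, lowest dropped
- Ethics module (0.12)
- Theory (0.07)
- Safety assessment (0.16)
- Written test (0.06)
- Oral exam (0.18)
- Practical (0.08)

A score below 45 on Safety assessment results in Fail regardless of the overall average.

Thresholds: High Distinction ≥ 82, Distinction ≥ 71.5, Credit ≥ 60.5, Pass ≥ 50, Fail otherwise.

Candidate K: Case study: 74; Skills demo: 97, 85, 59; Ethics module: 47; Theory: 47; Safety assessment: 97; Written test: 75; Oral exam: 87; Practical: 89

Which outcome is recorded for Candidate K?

Distinction

Skills demo: drop 59 → average of remaining 2 = 182/2 = 91
Safety assessment score 97 ≥ 45: minimum met.
Weighted total:
  Case study 74 × 0.15 = 11.1
  Skills demo 91 × 0.18 = 16.38
  Ethics module 47 × 0.12 = 5.64
  Theory 47 × 0.07 = 3.29
  Safety assessment 97 × 0.16 = 15.52
  Written test 75 × 0.06 = 4.5
  Oral exam 87 × 0.18 = 15.66
  Practical 89 × 0.08 = 7.12
Sum = 79.21
79.21 is ≥ 71.5 and < 82 → Distinction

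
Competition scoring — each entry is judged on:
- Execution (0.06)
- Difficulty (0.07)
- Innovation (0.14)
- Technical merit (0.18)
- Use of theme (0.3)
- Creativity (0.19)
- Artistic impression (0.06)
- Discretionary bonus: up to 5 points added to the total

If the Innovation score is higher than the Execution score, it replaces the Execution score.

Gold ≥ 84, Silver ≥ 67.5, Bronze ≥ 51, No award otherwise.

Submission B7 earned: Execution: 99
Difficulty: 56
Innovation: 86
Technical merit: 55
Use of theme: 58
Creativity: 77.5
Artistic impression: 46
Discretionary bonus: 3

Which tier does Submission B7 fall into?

Silver

Innovation (86) ≤ Execution (99), so Execution stays at 99.
Weighted total:
  Execution 99 × 0.06 = 5.94
  Difficulty 56 × 0.07 = 3.92
  Innovation 86 × 0.14 = 12.04
  Technical merit 55 × 0.18 = 9.9
  Use of theme 58 × 0.3 = 17.4
  Creativity 77.5 × 0.19 = 14.725
  Artistic impression 46 × 0.06 = 2.76
Sum = 66.685
Discretionary bonus: 66.685 + 3 = 69.685
69.685 is ≥ 67.5 and < 84 → Silver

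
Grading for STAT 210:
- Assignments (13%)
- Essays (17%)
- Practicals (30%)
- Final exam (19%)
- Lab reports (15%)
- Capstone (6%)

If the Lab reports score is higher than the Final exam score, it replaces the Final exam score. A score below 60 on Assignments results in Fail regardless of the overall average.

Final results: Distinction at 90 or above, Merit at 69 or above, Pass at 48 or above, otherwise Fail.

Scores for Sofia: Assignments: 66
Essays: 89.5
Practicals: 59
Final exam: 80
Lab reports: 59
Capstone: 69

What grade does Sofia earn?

Lab reports (59) ≤ Final exam (80), so Final exam stays at 80.
Assignments score 66 ≥ 60: minimum met.
Weighted total:
  Assignments 66 × 0.13 = 8.58
  Essays 89.5 × 0.17 = 15.215
  Practicals 59 × 0.3 = 17.7
  Final exam 80 × 0.19 = 15.2
  Lab reports 59 × 0.15 = 8.85
  Capstone 69 × 0.06 = 4.14
Sum = 69.685
69.685 is ≥ 69 and < 90 → Merit

Merit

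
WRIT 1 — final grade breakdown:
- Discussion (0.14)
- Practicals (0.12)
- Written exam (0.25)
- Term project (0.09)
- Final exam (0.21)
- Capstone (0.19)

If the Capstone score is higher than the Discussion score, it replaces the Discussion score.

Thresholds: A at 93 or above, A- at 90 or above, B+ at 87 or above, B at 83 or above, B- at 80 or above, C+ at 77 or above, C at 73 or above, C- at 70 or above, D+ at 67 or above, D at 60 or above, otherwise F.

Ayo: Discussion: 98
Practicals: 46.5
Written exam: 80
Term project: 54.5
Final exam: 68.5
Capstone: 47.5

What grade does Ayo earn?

Capstone (47.5) ≤ Discussion (98), so Discussion stays at 98.
Weighted total:
  Discussion 98 × 0.14 = 13.72
  Practicals 46.5 × 0.12 = 5.58
  Written exam 80 × 0.25 = 20
  Term project 54.5 × 0.09 = 4.905
  Final exam 68.5 × 0.21 = 14.385
  Capstone 47.5 × 0.19 = 9.025
Sum = 67.615
67.615 is ≥ 67 and < 70 → D+

D+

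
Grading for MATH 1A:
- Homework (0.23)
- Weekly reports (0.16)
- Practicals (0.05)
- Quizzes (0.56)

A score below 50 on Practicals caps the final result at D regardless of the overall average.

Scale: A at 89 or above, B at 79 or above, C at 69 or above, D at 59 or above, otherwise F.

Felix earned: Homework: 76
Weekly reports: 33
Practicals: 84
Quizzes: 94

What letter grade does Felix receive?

Practicals score 84 ≥ 50: minimum met.
Weighted total:
  Homework 76 × 0.23 = 17.48
  Weekly reports 33 × 0.16 = 5.28
  Practicals 84 × 0.05 = 4.2
  Quizzes 94 × 0.56 = 52.64
Sum = 79.6
79.6 is ≥ 79 and < 89 → B

B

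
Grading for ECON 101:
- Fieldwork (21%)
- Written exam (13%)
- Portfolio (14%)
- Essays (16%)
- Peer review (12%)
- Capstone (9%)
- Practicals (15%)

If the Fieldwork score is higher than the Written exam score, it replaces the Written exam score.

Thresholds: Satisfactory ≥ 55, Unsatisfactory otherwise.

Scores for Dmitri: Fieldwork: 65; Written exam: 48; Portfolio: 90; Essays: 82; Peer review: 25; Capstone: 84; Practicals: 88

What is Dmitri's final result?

Satisfactory

Fieldwork (65) > Written exam (48), so Written exam counts as 65.
Weighted total:
  Fieldwork 65 × 0.21 = 13.65
  Written exam 65 × 0.13 = 8.45
  Portfolio 90 × 0.14 = 12.6
  Essays 82 × 0.16 = 13.12
  Peer review 25 × 0.12 = 3
  Capstone 84 × 0.09 = 7.56
  Practicals 88 × 0.15 = 13.2
Sum = 71.58
71.58 ≥ 55 → Satisfactory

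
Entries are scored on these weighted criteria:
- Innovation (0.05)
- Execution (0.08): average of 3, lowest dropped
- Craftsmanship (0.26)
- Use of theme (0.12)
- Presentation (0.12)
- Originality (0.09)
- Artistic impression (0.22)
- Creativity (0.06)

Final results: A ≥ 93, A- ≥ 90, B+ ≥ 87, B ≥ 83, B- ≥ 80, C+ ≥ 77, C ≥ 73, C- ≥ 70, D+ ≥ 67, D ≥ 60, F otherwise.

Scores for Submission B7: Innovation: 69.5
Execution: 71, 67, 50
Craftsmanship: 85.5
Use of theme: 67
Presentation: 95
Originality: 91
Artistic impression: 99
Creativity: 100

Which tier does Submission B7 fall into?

Execution: drop 50 → average of remaining 2 = 138/2 = 69
Weighted total:
  Innovation 69.5 × 0.05 = 3.475
  Execution 69 × 0.08 = 5.52
  Craftsmanship 85.5 × 0.26 = 22.23
  Use of theme 67 × 0.12 = 8.04
  Presentation 95 × 0.12 = 11.4
  Originality 91 × 0.09 = 8.19
  Artistic impression 99 × 0.22 = 21.78
  Creativity 100 × 0.06 = 6
Sum = 86.635
86.635 is ≥ 83 and < 87 → B

B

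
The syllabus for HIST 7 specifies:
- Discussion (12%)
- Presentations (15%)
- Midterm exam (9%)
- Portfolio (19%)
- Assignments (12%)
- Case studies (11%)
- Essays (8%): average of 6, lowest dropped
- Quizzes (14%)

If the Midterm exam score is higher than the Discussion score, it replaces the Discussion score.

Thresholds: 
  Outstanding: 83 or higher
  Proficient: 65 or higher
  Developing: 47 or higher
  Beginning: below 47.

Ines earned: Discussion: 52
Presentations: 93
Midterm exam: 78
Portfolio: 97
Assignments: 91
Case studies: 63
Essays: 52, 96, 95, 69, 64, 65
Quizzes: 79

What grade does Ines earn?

Outstanding

Essays: drop 52 → average of remaining 5 = 389/5 = 77.8
Midterm exam (78) > Discussion (52), so Discussion counts as 78.
Weighted total:
  Discussion 78 × 0.12 = 9.36
  Presentations 93 × 0.15 = 13.95
  Midterm exam 78 × 0.09 = 7.02
  Portfolio 97 × 0.19 = 18.43
  Assignments 91 × 0.12 = 10.92
  Case studies 63 × 0.11 = 6.93
  Essays 77.8 × 0.08 = 6.224
  Quizzes 79 × 0.14 = 11.06
Sum = 83.894
83.894 ≥ 83 → Outstanding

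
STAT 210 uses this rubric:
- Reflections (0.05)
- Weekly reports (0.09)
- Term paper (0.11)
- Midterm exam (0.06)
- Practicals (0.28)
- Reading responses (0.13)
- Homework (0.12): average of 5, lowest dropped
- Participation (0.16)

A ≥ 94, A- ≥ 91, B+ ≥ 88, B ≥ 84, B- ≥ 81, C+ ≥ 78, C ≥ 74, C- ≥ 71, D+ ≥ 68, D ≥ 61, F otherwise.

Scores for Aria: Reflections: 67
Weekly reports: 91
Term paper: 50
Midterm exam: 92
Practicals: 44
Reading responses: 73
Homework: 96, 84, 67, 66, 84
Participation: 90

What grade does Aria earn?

D+

Homework: drop 66 → average of remaining 4 = 331/4 = 82.75
Weighted total:
  Reflections 67 × 0.05 = 3.35
  Weekly reports 91 × 0.09 = 8.19
  Term paper 50 × 0.11 = 5.5
  Midterm exam 92 × 0.06 = 5.52
  Practicals 44 × 0.28 = 12.32
  Reading responses 73 × 0.13 = 9.49
  Homework 82.75 × 0.12 = 9.93
  Participation 90 × 0.16 = 14.4
Sum = 68.7
68.7 is ≥ 68 and < 71 → D+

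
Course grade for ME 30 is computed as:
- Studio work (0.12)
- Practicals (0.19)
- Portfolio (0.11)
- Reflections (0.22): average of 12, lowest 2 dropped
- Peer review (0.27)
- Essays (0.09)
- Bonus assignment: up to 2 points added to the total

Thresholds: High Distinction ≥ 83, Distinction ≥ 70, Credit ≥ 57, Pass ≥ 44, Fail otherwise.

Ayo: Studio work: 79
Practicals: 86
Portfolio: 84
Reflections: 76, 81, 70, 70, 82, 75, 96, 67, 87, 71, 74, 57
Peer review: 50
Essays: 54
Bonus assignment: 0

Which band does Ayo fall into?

Reflections: drop 57, 67 → average of remaining 10 = 782/10 = 78.2
Weighted total:
  Studio work 79 × 0.12 = 9.48
  Practicals 86 × 0.19 = 16.34
  Portfolio 84 × 0.11 = 9.24
  Reflections 78.2 × 0.22 = 17.204
  Peer review 50 × 0.27 = 13.5
  Essays 54 × 0.09 = 4.86
Sum = 70.624
Bonus assignment: 70.624 + 0 = 70.624
70.624 is ≥ 70 and < 83 → Distinction

Distinction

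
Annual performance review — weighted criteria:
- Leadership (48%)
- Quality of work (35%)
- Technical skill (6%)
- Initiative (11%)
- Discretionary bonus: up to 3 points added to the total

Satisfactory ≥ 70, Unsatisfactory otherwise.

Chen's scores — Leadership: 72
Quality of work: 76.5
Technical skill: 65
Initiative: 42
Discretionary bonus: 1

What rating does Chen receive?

Satisfactory

Weighted total:
  Leadership 72 × 0.48 = 34.56
  Quality of work 76.5 × 0.35 = 26.775
  Technical skill 65 × 0.06 = 3.9
  Initiative 42 × 0.11 = 4.62
Sum = 69.855
Discretionary bonus: 69.855 + 1 = 70.855
70.855 ≥ 70 → Satisfactory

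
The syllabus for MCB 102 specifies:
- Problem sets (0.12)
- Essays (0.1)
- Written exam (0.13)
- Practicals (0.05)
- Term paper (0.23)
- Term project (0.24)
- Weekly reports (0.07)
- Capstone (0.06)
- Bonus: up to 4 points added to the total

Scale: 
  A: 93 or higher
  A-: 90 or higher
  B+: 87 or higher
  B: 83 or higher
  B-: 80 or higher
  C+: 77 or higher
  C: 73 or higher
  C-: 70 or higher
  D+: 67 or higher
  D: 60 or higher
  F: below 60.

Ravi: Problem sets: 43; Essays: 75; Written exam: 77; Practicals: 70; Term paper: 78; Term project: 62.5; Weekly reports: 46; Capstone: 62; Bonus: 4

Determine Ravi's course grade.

Weighted total:
  Problem sets 43 × 0.12 = 5.16
  Essays 75 × 0.1 = 7.5
  Written exam 77 × 0.13 = 10.01
  Practicals 70 × 0.05 = 3.5
  Term paper 78 × 0.23 = 17.94
  Term project 62.5 × 0.24 = 15
  Weekly reports 46 × 0.07 = 3.22
  Capstone 62 × 0.06 = 3.72
Sum = 66.05
Bonus: 66.05 + 4 = 70.05
70.05 is ≥ 70 and < 73 → C-

C-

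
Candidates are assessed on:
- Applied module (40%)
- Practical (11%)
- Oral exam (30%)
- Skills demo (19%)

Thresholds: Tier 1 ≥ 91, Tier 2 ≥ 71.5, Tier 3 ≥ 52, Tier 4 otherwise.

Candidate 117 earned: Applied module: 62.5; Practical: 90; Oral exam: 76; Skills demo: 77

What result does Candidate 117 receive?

Tier 2

Weighted total:
  Applied module 62.5 × 0.4 = 25
  Practical 90 × 0.11 = 9.9
  Oral exam 76 × 0.3 = 22.8
  Skills demo 77 × 0.19 = 14.63
Sum = 72.33
72.33 is ≥ 71.5 and < 91 → Tier 2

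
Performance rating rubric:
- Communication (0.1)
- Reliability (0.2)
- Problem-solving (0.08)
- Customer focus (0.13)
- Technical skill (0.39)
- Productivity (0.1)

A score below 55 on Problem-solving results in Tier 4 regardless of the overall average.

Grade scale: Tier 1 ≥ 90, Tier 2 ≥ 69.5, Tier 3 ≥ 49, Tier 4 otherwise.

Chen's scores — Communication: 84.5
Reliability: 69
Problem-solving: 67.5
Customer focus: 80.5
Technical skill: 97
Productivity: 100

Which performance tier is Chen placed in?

Tier 2

Problem-solving score 67.5 ≥ 55: minimum met.
Weighted total:
  Communication 84.5 × 0.1 = 8.45
  Reliability 69 × 0.2 = 13.8
  Problem-solving 67.5 × 0.08 = 5.4
  Customer focus 80.5 × 0.13 = 10.465
  Technical skill 97 × 0.39 = 37.83
  Productivity 100 × 0.1 = 10
Sum = 85.945
85.945 is ≥ 69.5 and < 90 → Tier 2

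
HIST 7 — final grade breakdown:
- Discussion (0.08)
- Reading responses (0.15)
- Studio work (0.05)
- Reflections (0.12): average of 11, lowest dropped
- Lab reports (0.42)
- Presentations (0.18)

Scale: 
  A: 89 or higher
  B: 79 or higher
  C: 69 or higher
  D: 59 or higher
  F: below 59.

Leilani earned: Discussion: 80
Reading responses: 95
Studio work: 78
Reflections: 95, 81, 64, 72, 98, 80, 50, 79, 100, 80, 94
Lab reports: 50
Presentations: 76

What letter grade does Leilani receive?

Reflections: drop 50 → average of remaining 10 = 843/10 = 84.3
Weighted total:
  Discussion 80 × 0.08 = 6.4
  Reading responses 95 × 0.15 = 14.25
  Studio work 78 × 0.05 = 3.9
  Reflections 84.3 × 0.12 = 10.116
  Lab reports 50 × 0.42 = 21
  Presentations 76 × 0.18 = 13.68
Sum = 69.346
69.346 is ≥ 69 and < 79 → C

C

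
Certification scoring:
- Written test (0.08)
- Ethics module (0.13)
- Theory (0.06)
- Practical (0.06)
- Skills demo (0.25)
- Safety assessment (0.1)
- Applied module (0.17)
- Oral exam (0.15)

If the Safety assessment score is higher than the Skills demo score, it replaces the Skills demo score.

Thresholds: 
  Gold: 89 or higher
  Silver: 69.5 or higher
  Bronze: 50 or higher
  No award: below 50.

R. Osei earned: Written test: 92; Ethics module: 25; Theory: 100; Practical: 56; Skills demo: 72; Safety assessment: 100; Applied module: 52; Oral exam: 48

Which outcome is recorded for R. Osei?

Silver

Safety assessment (100) > Skills demo (72), so Skills demo counts as 100.
Weighted total:
  Written test 92 × 0.08 = 7.36
  Ethics module 25 × 0.13 = 3.25
  Theory 100 × 0.06 = 6
  Practical 56 × 0.06 = 3.36
  Skills demo 100 × 0.25 = 25
  Safety assessment 100 × 0.1 = 10
  Applied module 52 × 0.17 = 8.84
  Oral exam 48 × 0.15 = 7.2
Sum = 71.01
71.01 is ≥ 69.5 and < 89 → Silver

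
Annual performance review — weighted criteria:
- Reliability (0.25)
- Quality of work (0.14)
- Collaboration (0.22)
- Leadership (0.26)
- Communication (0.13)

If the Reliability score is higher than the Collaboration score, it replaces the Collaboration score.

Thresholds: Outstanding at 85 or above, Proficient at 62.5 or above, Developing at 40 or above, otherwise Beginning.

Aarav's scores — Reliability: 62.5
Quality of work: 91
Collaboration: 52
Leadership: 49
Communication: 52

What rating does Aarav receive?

Developing

Reliability (62.5) > Collaboration (52), so Collaboration counts as 62.5.
Weighted total:
  Reliability 62.5 × 0.25 = 15.625
  Quality of work 91 × 0.14 = 12.74
  Collaboration 62.5 × 0.22 = 13.75
  Leadership 49 × 0.26 = 12.74
  Communication 52 × 0.13 = 6.76
Sum = 61.615
61.615 is ≥ 40 and < 62.5 → Developing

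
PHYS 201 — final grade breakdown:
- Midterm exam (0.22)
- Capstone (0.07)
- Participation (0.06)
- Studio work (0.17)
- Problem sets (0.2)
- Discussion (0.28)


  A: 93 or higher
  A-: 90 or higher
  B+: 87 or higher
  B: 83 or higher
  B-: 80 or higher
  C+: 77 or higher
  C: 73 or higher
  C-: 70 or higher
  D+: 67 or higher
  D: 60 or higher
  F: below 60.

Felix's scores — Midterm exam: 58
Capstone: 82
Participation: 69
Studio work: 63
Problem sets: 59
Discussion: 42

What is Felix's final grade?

F

Weighted total:
  Midterm exam 58 × 0.22 = 12.76
  Capstone 82 × 0.07 = 5.74
  Participation 69 × 0.06 = 4.14
  Studio work 63 × 0.17 = 10.71
  Problem sets 59 × 0.2 = 11.8
  Discussion 42 × 0.28 = 11.76
Sum = 56.91
56.91 < 60 → F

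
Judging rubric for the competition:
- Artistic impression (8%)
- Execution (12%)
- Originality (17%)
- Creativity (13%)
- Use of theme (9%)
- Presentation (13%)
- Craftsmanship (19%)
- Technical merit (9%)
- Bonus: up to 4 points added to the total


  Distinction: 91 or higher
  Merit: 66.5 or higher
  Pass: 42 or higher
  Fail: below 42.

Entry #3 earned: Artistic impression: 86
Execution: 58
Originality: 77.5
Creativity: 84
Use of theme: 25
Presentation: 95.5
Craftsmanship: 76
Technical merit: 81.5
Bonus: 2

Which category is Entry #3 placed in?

Merit

Weighted total:
  Artistic impression 86 × 0.08 = 6.88
  Execution 58 × 0.12 = 6.96
  Originality 77.5 × 0.17 = 13.175
  Creativity 84 × 0.13 = 10.92
  Use of theme 25 × 0.09 = 2.25
  Presentation 95.5 × 0.13 = 12.415
  Craftsmanship 76 × 0.19 = 14.44
  Technical merit 81.5 × 0.09 = 7.335
Sum = 74.375
Bonus: 74.375 + 2 = 76.375
76.375 is ≥ 66.5 and < 91 → Merit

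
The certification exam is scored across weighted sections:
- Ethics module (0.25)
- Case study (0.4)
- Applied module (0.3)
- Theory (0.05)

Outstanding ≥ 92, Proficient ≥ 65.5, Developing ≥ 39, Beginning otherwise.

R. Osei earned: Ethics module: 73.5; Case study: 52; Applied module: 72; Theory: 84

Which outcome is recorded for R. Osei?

Weighted total:
  Ethics module 73.5 × 0.25 = 18.375
  Case study 52 × 0.4 = 20.8
  Applied module 72 × 0.3 = 21.6
  Theory 84 × 0.05 = 4.2
Sum = 64.975
64.975 is ≥ 39 and < 65.5 → Developing

Developing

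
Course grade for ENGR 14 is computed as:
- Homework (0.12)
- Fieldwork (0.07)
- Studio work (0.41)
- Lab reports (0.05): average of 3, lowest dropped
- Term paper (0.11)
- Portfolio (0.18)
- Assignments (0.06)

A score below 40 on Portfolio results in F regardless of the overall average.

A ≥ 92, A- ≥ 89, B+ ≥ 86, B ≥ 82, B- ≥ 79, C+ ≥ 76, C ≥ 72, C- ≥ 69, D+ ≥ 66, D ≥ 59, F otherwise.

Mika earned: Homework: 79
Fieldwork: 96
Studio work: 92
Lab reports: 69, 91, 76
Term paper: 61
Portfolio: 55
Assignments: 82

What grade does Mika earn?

Lab reports: drop 69 → average of remaining 2 = 167/2 = 83.5
Portfolio score 55 ≥ 40: minimum met.
Weighted total:
  Homework 79 × 0.12 = 9.48
  Fieldwork 96 × 0.07 = 6.72
  Studio work 92 × 0.41 = 37.72
  Lab reports 83.5 × 0.05 = 4.175
  Term paper 61 × 0.11 = 6.71
  Portfolio 55 × 0.18 = 9.9
  Assignments 82 × 0.06 = 4.92
Sum = 79.625
79.625 is ≥ 79 and < 82 → B-

B-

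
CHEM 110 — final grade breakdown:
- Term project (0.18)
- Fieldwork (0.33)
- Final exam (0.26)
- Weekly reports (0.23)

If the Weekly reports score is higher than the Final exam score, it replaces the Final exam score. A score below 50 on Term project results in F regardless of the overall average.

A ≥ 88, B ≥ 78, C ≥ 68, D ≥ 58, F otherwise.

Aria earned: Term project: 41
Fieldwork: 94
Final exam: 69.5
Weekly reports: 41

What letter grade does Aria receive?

F

Weekly reports (41) ≤ Final exam (69.5), so Final exam stays at 69.5.
Term project score 41 < 50: minimum not met.
Weighted total:
  Term project 41 × 0.18 = 7.38
  Fieldwork 94 × 0.33 = 31.02
  Final exam 69.5 × 0.26 = 18.07
  Weekly reports 41 × 0.23 = 9.43
Sum = 65.9
Because the Term project minimum was not met, the result is F.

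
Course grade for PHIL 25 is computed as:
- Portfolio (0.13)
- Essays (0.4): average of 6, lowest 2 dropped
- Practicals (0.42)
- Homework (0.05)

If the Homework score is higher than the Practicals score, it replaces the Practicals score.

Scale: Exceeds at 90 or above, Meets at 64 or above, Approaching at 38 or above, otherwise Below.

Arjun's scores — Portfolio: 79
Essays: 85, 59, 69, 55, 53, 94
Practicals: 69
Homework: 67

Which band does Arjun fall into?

Meets

Essays: drop 53, 55 → average of remaining 4 = 307/4 = 76.75
Homework (67) ≤ Practicals (69), so Practicals stays at 69.
Weighted total:
  Portfolio 79 × 0.13 = 10.27
  Essays 76.75 × 0.4 = 30.7
  Practicals 69 × 0.42 = 28.98
  Homework 67 × 0.05 = 3.35
Sum = 73.3
73.3 is ≥ 64 and < 90 → Meets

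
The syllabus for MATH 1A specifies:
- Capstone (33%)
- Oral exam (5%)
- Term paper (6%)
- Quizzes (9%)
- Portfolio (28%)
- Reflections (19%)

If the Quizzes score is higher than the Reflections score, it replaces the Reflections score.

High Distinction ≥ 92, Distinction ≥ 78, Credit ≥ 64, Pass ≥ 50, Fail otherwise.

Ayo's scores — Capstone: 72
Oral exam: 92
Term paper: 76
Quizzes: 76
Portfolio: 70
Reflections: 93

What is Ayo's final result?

Quizzes (76) ≤ Reflections (93), so Reflections stays at 93.
Weighted total:
  Capstone 72 × 0.33 = 23.76
  Oral exam 92 × 0.05 = 4.6
  Term paper 76 × 0.06 = 4.56
  Quizzes 76 × 0.09 = 6.84
  Portfolio 70 × 0.28 = 19.6
  Reflections 93 × 0.19 = 17.67
Sum = 77.03
77.03 is ≥ 64 and < 78 → Credit

Credit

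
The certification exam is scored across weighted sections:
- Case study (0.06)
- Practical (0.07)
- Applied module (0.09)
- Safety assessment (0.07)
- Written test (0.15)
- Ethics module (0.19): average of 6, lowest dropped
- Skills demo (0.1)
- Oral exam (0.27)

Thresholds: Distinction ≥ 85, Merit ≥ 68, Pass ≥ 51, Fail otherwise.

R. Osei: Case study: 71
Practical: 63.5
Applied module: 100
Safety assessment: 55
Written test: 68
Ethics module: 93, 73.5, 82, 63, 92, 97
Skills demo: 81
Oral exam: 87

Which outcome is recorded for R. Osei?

Merit

Ethics module: drop 63 → average of remaining 5 = 437.5/5 = 87.5
Weighted total:
  Case study 71 × 0.06 = 4.26
  Practical 63.5 × 0.07 = 4.445
  Applied module 100 × 0.09 = 9
  Safety assessment 55 × 0.07 = 3.85
  Written test 68 × 0.15 = 10.2
  Ethics module 87.5 × 0.19 = 16.625
  Skills demo 81 × 0.1 = 8.1
  Oral exam 87 × 0.27 = 23.49
Sum = 79.97
79.97 is ≥ 68 and < 85 → Merit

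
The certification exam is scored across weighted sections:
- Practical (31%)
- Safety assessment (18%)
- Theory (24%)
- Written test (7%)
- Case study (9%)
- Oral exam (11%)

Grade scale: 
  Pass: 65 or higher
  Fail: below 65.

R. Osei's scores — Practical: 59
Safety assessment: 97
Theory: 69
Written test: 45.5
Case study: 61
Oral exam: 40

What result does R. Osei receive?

Weighted total:
  Practical 59 × 0.31 = 18.29
  Safety assessment 97 × 0.18 = 17.46
  Theory 69 × 0.24 = 16.56
  Written test 45.5 × 0.07 = 3.185
  Case study 61 × 0.09 = 5.49
  Oral exam 40 × 0.11 = 4.4
Sum = 65.385
65.385 ≥ 65 → Pass

Pass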